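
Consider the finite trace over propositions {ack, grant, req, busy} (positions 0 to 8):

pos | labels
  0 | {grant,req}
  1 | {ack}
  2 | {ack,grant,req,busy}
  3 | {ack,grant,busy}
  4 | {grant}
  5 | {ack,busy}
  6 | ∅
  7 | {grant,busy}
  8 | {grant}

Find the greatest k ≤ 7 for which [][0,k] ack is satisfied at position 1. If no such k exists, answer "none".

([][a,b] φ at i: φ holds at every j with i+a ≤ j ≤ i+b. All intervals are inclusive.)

2

ack must hold from j=1 onward; find where it first fails.
  j=1: holds
  j=2: holds
  j=3: holds
  j=4: fails
Holds on [1,3], so largest k = 2.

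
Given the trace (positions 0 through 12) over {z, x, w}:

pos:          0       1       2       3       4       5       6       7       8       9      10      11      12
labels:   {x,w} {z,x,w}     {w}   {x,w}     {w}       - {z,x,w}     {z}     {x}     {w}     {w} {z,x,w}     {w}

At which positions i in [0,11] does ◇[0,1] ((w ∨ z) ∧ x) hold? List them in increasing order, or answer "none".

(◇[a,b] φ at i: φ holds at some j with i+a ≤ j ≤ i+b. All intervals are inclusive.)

0, 1, 2, 3, 5, 6, 10, 11

Evaluate at each i in [0,11]:
  i=0: ✓ (witness j=0)
  i=1: ✓ (witness j=1)
  i=2: ✓ (witness j=3)
  i=3: ✓ (witness j=3)
  i=4: ✗ (none in [4,5])
  i=5: ✓ (witness j=6)
  i=6: ✓ (witness j=6)
  i=7: ✗ (none in [7,8])
  i=8: ✗ (none in [8,9])
  i=9: ✗ (none in [9,10])
  i=10: ✓ (witness j=11)
  i=11: ✓ (witness j=11)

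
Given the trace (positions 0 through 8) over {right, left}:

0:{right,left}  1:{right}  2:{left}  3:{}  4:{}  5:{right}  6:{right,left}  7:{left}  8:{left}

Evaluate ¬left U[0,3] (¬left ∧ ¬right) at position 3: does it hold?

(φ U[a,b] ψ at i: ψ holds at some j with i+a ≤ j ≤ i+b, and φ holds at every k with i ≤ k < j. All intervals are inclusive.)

Yes

Need some j in [3,6] with (¬left ∧ ¬right), and ¬left at every k in [3,j-1].
  j=3: (¬left ∧ ¬right) holds; no prefix to check → satisfied.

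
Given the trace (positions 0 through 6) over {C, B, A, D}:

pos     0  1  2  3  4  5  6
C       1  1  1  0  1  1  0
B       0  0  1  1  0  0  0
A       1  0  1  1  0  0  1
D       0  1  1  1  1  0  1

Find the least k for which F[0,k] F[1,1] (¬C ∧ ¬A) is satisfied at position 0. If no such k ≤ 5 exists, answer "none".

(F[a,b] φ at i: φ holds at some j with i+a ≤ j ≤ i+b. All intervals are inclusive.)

Scan j = 0,1,… for F[1,1] (¬C ∧ ¬A):
  j=0: fails
  j=1: fails
  j=2: fails
  j=3: fails
  j=4: fails
  j=5: fails
No j in [0,5] satisfies it → none.

none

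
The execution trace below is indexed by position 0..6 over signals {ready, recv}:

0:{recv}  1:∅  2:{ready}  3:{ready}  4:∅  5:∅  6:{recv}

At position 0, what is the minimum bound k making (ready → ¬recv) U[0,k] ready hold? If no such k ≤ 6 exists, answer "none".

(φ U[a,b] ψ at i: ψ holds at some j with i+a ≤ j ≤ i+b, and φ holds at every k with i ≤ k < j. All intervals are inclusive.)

Need earliest j ≥ 0 with ready, and (ready → ¬recv) at every k in [0,j-1].
  j=0: rhs fails.
  j=1: rhs fails.
  j=2: rhs holds; lhs holds on [0,1]. k = 2.

2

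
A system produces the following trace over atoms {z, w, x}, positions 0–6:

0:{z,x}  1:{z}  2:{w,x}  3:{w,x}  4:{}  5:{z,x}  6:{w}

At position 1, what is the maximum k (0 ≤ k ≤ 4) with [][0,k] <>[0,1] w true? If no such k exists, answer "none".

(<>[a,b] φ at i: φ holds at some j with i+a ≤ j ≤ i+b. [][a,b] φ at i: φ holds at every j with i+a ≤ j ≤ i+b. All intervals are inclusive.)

<>[0,1] w must hold from j=1 onward; find where it first fails.
  j=1: holds
  j=2: holds
  j=3: holds
  j=4: fails
Holds on [1,3], so largest k = 2.

2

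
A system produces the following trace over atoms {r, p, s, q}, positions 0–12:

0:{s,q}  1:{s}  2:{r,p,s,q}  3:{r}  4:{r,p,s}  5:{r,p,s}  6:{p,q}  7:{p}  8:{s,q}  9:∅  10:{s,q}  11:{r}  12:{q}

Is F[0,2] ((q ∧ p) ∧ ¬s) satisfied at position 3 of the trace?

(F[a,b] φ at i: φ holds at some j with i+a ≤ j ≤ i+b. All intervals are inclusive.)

Does not hold

Check ((q ∧ p) ∧ ¬s) at each j in [3,5]:
  j=3: false
  j=4: false
  j=5: false
No position in the window satisfies it → formula fails.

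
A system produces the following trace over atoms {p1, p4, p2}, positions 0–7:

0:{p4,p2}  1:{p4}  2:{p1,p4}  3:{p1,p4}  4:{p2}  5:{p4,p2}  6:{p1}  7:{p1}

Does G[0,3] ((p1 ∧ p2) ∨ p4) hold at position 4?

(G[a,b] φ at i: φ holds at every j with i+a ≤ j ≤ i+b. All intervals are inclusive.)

Check ((p1 ∧ p2) ∨ p4) at every j in [4,7]:
  j=4: false
  j=5: true
  j=6: false
  j=7: false
Fails at j=4 → formula fails.

Does not hold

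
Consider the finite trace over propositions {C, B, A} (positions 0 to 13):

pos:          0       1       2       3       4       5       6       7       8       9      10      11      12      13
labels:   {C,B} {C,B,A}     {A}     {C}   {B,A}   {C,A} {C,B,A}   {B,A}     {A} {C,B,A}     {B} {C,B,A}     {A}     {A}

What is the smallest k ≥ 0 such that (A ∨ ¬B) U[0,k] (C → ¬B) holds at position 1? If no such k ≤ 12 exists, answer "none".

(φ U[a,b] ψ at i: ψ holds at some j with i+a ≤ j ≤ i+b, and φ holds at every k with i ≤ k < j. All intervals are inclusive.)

Need earliest j ≥ 1 with (C → ¬B), and (A ∨ ¬B) at every k in [1,j-1].
  j=1: rhs fails.
  j=2: rhs holds; lhs holds on [1,1]. k = 1.

1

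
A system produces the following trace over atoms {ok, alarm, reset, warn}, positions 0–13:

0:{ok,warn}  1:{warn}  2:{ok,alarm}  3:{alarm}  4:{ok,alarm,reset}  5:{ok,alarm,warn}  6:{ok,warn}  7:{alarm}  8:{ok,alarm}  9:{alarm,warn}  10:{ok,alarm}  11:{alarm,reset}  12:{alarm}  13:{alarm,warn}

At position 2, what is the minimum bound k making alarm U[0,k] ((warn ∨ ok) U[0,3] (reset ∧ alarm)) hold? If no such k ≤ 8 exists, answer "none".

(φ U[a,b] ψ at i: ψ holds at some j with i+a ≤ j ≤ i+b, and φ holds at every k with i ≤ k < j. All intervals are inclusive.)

2

Need earliest j ≥ 2 with ((warn ∨ ok) U[0,3] (reset ∧ alarm)), and alarm at every k in [2,j-1].
  j=2: rhs fails.
  j=3: rhs fails.
  j=4: rhs holds; lhs holds on [2,3]. k = 2.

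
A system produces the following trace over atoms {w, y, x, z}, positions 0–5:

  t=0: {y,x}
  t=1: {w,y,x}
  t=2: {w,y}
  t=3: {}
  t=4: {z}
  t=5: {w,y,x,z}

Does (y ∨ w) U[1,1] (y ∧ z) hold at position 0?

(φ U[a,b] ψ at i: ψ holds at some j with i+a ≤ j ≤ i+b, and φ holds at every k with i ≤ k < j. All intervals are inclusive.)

Does not hold

Need some j in [1,1] with (y ∧ z), and (y ∨ w) at every k in [0,j-1].
  j=1: (y ∧ z) false.
No j in the window works → until fails.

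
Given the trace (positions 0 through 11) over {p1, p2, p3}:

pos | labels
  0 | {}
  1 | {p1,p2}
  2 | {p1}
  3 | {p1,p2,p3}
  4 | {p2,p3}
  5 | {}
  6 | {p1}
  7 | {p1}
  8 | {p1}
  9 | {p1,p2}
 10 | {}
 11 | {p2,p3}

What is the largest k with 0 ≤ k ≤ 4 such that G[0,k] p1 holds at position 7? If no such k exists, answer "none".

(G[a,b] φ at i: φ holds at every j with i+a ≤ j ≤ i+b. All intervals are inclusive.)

2

p1 must hold from j=7 onward; find where it first fails.
  j=7: holds
  j=8: holds
  j=9: holds
  j=10: fails
Holds on [7,9], so largest k = 2.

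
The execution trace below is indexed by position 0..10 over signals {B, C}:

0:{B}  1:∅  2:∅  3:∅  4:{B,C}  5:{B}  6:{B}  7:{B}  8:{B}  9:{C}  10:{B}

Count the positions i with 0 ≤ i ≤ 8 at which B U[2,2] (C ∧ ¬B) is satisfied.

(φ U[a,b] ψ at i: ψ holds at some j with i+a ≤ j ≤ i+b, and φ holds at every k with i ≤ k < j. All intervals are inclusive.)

1

Evaluate at each i in [0,8]:
  i=0: ✗ (no rhs in [2,2])
  i=1: ✗ (no rhs in [3,3])
  i=2: ✗ (no rhs in [4,4])
  i=3: ✗ (no rhs in [5,5])
  i=4: ✗ (no rhs in [6,6])
  i=5: ✗ (no rhs in [7,7])
  i=6: ✗ (no rhs in [8,8])
  i=7: ✓ (rhs at j=9; lhs holds on [7,8])
  i=8: ✗ (no rhs in [10,10])
Positions where it holds: {7} → 1.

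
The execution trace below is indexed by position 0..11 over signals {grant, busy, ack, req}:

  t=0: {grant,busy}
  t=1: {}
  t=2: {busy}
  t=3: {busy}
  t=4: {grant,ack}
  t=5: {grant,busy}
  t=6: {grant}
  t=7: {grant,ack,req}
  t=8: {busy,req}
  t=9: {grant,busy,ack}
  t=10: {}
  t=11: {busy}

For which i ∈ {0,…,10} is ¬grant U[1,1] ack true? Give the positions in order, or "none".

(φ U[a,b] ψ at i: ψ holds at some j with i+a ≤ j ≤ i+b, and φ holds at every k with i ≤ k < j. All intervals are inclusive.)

Evaluate at each i in [0,10]:
  i=0: ✗ (no rhs in [1,1])
  i=1: ✗ (no rhs in [2,2])
  i=2: ✗ (no rhs in [3,3])
  i=3: ✓ (rhs at j=4; lhs holds on [3,3])
  i=4: ✗ (no rhs in [5,5])
  i=5: ✗ (no rhs in [6,6])
  i=6: ✗ (lhs fails at k=6 before rhs at j=7)
  i=7: ✗ (no rhs in [8,8])
  i=8: ✓ (rhs at j=9; lhs holds on [8,8])
  i=9: ✗ (no rhs in [10,10])
  i=10: ✗ (no rhs in [11,11])

3, 8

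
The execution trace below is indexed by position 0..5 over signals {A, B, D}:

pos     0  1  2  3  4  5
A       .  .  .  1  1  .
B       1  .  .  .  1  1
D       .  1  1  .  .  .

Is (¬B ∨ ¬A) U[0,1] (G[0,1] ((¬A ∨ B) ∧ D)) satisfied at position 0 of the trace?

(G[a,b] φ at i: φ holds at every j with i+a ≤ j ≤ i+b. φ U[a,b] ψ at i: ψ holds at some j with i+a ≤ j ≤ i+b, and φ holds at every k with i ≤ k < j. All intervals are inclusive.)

Holds

Need some j in [0,1] with G[0,1] ((¬A ∨ B) ∧ D), and (¬B ∨ ¬A) at every k in [0,j-1].
  j=0: G[0,1] ((¬A ∨ B) ∧ D) — fails at 0.
  j=1: G[0,1] ((¬A ∨ B) ∧ D) holds; (¬B ∨ ¬A) holds at every k in [0,0] → satisfied.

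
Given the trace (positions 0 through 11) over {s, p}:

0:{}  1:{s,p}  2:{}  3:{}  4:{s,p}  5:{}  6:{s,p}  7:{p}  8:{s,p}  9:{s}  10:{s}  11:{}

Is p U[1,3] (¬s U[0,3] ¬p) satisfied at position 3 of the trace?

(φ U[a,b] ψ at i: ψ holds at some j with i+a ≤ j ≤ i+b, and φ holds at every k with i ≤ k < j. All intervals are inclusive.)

Need some j in [4,6] with (¬s U[0,3] ¬p), and p at every k in [3,j-1].
  j=4: (¬s U[0,3] ¬p) — fails.
  j=5: (¬s U[0,3] ¬p) holds, but p fails at k=3 → not this j.
  j=6: (¬s U[0,3] ¬p) — fails.
No j in the window works → until fails.

False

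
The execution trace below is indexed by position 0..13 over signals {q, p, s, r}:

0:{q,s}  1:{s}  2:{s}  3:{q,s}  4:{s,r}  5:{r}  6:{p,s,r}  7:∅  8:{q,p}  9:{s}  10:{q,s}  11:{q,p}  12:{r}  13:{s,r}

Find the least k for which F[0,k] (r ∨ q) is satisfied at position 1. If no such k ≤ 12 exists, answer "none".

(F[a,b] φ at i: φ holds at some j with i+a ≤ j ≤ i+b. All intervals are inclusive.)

Scan j = 1,2,… for (r ∨ q):
  j=1: fails
  j=2: fails
  j=3: holds
First hit at j=3, so smallest k = 3-1 = 2.

2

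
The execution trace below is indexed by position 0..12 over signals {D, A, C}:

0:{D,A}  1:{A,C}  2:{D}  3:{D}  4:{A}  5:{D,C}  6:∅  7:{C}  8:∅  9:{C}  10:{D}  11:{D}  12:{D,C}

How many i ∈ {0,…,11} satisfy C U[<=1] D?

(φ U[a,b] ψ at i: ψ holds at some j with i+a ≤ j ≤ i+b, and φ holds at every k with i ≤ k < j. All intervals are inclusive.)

Evaluate at each i in [0,11]:
  i=0: ✓ (rhs at j=0)
  i=1: ✓ (rhs at j=2; lhs holds on [1,1])
  i=2: ✓ (rhs at j=2)
  i=3: ✓ (rhs at j=3)
  i=4: ✗ (lhs fails at k=4 before rhs at j=5)
  i=5: ✓ (rhs at j=5)
  i=6: ✗ (no rhs in [6,7])
  i=7: ✗ (no rhs in [7,8])
  i=8: ✗ (no rhs in [8,9])
  i=9: ✓ (rhs at j=10; lhs holds on [9,9])
  i=10: ✓ (rhs at j=10)
  i=11: ✓ (rhs at j=11)
Positions where it holds: {0, 1, 2, 3, 5, 9, 10, 11} → 8.

8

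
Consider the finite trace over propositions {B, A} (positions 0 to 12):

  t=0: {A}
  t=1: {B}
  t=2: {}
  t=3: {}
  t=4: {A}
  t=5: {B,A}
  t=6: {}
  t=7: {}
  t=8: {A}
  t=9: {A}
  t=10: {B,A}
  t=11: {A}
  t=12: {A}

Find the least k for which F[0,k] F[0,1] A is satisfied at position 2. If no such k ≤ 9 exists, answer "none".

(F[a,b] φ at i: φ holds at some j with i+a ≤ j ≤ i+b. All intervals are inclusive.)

1

Scan j = 2,3,… for F[0,1] A:
  j=2: fails
  j=3: holds
First hit at j=3, so smallest k = 3-2 = 1.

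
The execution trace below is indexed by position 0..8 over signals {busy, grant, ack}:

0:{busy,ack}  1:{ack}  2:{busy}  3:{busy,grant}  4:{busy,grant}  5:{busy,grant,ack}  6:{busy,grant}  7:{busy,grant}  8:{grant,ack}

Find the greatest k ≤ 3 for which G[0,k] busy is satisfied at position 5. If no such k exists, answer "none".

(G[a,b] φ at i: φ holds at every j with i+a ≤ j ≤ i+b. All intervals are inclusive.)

busy must hold from j=5 onward; find where it first fails.
  j=5: holds
  j=6: holds
  j=7: holds
  j=8: fails
Holds on [5,7], so largest k = 2.

2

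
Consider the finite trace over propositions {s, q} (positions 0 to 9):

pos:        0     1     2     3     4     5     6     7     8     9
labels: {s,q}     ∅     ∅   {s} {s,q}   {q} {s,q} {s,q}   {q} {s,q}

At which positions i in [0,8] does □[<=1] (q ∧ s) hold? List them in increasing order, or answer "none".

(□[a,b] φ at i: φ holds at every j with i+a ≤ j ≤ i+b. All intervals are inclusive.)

Evaluate at each i in [0,8]:
  i=0: ✗ (fails at j=1)
  i=1: ✗ (fails at j=1)
  i=2: ✗ (fails at j=2)
  i=3: ✗ (fails at j=3)
  i=4: ✗ (fails at j=5)
  i=5: ✗ (fails at j=5)
  i=6: ✓ (all of [6,7])
  i=7: ✗ (fails at j=8)
  i=8: ✗ (fails at j=8)

6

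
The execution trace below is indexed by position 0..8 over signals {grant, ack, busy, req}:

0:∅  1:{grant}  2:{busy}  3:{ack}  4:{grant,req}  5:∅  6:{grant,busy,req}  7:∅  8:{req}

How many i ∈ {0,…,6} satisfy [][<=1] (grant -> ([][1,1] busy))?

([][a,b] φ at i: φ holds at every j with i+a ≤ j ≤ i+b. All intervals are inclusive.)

3

Evaluate at each i in [0,6]:
  i=0: ✓ (all of [0,1])
  i=1: ✓ (all of [1,2])
  i=2: ✓ (all of [2,3])
  i=3: ✗ (fails at j=4)
  i=4: ✗ (fails at j=4)
  i=5: ✗ (fails at j=6)
  i=6: ✗ (fails at j=6)
Positions where it holds: {0, 1, 2} → 3.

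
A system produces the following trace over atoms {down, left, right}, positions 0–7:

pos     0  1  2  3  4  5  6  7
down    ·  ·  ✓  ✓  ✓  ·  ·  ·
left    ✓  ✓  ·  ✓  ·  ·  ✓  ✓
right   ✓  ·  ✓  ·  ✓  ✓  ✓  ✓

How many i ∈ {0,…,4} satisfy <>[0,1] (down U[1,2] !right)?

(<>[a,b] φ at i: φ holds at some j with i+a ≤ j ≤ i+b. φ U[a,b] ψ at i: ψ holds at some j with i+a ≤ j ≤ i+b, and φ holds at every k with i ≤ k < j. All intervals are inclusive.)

Evaluate at each i in [0,4]:
  i=0: ✗ (none in [0,1])
  i=1: ✓ (witness j=2)
  i=2: ✓ (witness j=2)
  i=3: ✗ (none in [3,4])
  i=4: ✗ (none in [4,5])
Positions where it holds: {1, 2} → 2.

2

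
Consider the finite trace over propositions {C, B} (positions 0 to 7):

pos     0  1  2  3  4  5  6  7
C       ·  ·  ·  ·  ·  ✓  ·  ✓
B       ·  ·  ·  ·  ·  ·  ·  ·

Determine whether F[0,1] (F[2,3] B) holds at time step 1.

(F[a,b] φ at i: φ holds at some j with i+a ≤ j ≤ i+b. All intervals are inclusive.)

Check F[2,3] B at each j in [1,2]:
  j=1: fails (none in [3,4])
  j=2: fails (none in [4,5])
No position in the window satisfies it → formula fails.

Does not hold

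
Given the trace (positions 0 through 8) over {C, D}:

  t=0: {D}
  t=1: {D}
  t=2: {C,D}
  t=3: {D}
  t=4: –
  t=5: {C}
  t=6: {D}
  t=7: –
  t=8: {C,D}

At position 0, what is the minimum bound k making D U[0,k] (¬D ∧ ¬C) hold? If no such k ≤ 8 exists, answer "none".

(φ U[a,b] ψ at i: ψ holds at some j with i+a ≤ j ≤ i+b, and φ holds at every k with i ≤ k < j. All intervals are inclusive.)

4

Need earliest j ≥ 0 with (¬D ∧ ¬C), and D at every k in [0,j-1].
  j=0: rhs fails.
  j=1: rhs fails.
  j=2: rhs fails.
  j=3: rhs fails.
  j=4: rhs holds; lhs holds on [0,3]. k = 4.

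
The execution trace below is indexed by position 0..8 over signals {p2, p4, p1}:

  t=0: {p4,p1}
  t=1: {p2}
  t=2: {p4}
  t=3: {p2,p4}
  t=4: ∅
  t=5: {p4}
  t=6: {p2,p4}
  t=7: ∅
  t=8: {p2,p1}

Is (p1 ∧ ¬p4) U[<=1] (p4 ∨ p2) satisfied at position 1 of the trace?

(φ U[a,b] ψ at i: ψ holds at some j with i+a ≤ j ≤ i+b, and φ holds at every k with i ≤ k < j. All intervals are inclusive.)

Need some j in [1,2] with (p4 ∨ p2), and (p1 ∧ ¬p4) at every k in [1,j-1].
  j=1: (p4 ∨ p2) holds; no prefix to check → satisfied.

True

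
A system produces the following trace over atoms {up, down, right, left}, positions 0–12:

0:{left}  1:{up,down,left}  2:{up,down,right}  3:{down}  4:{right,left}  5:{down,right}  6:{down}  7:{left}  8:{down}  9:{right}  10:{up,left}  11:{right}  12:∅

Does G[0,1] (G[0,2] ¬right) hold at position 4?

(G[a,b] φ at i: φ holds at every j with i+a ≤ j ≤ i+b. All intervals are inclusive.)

Check G[0,2] ¬right at every j in [4,5]:
  j=4: fails at 4
  j=5: fails at 5
Fails at j=4 → formula fails.

No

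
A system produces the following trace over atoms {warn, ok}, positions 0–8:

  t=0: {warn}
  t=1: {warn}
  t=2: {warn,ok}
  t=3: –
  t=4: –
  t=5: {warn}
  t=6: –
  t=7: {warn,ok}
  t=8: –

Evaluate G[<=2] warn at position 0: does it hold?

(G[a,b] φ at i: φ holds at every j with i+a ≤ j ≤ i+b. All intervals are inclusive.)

Check warn at every j in [0,2]:
  j=0: true
  j=1: true
  j=2: true
All positions satisfy it → formula holds.

True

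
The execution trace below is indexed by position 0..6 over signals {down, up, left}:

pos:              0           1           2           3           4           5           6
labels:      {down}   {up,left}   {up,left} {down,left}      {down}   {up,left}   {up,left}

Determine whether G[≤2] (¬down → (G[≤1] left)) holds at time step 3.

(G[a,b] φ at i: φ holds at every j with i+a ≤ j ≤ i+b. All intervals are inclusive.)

Check (¬down → (G[≤1] left)) at every j in [3,5]:
  j=3: antecedent false → ✓
  j=4: antecedent false → ✓
  j=5: antecedent true; consequent holds on [5,6] → ✓
All positions satisfy it → formula holds.

Holds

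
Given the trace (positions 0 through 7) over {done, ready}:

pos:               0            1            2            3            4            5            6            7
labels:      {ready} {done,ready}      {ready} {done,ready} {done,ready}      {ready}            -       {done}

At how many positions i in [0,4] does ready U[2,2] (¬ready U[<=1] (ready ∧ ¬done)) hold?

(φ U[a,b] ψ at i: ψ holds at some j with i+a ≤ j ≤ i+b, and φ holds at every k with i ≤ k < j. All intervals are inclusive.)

2

Evaluate at each i in [0,4]:
  i=0: ✓ (rhs at j=2; lhs holds on [0,1])
  i=1: ✗ (no rhs in [3,3])
  i=2: ✗ (no rhs in [4,4])
  i=3: ✓ (rhs at j=5; lhs holds on [3,4])
  i=4: ✗ (no rhs in [6,6])
Positions where it holds: {0, 3} → 2.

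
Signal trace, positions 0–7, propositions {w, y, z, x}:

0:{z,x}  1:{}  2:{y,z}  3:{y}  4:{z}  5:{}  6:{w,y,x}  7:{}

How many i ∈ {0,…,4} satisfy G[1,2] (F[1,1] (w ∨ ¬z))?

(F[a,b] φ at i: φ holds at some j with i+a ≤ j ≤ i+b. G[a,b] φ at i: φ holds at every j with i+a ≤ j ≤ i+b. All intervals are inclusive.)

2

Evaluate at each i in [0,4]:
  i=0: ✗ (fails at j=1)
  i=1: ✗ (fails at j=3)
  i=2: ✗ (fails at j=3)
  i=3: ✓ (all of [4,5])
  i=4: ✓ (all of [5,6])
Positions where it holds: {3, 4} → 2.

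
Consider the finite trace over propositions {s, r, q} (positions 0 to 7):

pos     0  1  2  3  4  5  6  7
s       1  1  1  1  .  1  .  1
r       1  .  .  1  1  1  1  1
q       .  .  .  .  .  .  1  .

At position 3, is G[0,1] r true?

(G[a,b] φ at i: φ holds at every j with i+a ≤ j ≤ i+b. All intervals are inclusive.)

True

Check r at every j in [3,4]:
  j=3: true
  j=4: true
All positions satisfy it → formula holds.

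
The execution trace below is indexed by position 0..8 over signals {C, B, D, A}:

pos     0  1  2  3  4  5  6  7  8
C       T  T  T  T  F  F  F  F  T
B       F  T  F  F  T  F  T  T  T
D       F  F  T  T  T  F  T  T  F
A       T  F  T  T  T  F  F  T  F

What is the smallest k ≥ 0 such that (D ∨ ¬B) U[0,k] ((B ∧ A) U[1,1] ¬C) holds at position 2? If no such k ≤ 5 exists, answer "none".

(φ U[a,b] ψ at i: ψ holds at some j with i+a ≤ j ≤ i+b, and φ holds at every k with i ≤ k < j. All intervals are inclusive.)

Need earliest j ≥ 2 with ((B ∧ A) U[1,1] ¬C), and (D ∨ ¬B) at every k in [2,j-1].
  j=2: rhs fails.
  j=3: rhs fails.
  j=4: rhs holds; lhs holds on [2,3]. k = 2.

2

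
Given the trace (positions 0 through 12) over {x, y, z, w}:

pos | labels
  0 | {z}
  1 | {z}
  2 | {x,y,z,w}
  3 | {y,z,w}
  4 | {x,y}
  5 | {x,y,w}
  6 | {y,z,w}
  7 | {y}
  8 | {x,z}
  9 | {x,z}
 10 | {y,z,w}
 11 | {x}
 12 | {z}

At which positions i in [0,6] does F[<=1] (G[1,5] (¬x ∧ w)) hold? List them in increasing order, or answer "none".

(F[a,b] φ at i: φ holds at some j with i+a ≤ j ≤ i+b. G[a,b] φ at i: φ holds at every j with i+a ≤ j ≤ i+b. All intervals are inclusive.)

Evaluate at each i in [0,6]:
  i=0: ✗ (none in [0,1])
  i=1: ✗ (none in [1,2])
  i=2: ✗ (none in [2,3])
  i=3: ✗ (none in [3,4])
  i=4: ✗ (none in [4,5])
  i=5: ✗ (none in [5,6])
  i=6: ✗ (none in [6,7])

none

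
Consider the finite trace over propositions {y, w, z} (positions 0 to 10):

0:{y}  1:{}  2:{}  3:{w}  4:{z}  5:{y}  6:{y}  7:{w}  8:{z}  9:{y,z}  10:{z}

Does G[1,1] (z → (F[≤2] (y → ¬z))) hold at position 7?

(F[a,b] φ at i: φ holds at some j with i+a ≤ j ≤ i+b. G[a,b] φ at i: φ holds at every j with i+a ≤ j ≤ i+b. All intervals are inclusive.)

True

Check (z → (F[≤2] (y → ¬z))) at every j in [8,8]:
  j=8: antecedent true; consequent holds (witness at 8) → ✓
All positions satisfy it → formula holds.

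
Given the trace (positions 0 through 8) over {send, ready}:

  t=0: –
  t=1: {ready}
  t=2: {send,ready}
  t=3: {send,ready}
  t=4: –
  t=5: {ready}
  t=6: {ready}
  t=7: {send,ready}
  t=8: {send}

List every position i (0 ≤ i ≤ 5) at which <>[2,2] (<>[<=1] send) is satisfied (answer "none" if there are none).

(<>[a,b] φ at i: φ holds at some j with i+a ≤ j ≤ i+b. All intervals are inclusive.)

0, 1, 4, 5

Evaluate at each i in [0,5]:
  i=0: ✓ (witness j=2)
  i=1: ✓ (witness j=3)
  i=2: ✗ (none in [4,4])
  i=3: ✗ (none in [5,5])
  i=4: ✓ (witness j=6)
  i=5: ✓ (witness j=7)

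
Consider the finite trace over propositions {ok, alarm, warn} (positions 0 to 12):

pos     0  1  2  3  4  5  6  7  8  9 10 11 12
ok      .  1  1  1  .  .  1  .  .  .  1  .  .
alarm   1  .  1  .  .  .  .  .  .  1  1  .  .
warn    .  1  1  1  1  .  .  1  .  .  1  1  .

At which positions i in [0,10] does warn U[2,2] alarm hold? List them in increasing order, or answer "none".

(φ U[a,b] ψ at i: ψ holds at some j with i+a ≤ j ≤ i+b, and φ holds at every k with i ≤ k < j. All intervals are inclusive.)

Evaluate at each i in [0,10]:
  i=0: ✗ (lhs fails at k=0 before rhs at j=2)
  i=1: ✗ (no rhs in [3,3])
  i=2: ✗ (no rhs in [4,4])
  i=3: ✗ (no rhs in [5,5])
  i=4: ✗ (no rhs in [6,6])
  i=5: ✗ (no rhs in [7,7])
  i=6: ✗ (no rhs in [8,8])
  i=7: ✗ (lhs fails at k=8 before rhs at j=9)
  i=8: ✗ (lhs fails at k=8 before rhs at j=10)
  i=9: ✗ (no rhs in [11,11])
  i=10: ✗ (no rhs in [12,12])

none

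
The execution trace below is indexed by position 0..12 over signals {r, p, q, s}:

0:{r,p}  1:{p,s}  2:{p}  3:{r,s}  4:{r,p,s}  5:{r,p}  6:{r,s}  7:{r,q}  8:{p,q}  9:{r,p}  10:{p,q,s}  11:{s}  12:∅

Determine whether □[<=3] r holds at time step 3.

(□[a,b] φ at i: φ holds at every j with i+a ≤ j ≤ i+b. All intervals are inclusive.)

True

Check r at every j in [3,6]:
  j=3: true
  j=4: true
  j=5: true
  j=6: true
All positions satisfy it → formula holds.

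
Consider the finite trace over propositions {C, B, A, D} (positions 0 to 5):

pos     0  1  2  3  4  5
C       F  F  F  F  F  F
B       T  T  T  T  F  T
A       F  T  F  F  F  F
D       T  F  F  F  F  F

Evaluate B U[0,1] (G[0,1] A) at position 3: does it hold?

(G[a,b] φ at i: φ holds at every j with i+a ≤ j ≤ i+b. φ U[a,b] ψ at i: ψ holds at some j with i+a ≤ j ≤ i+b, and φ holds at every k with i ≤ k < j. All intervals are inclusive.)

Does not hold

Need some j in [3,4] with G[0,1] A, and B at every k in [3,j-1].
  j=3: G[0,1] A — fails at 3.
  j=4: G[0,1] A — fails at 4.
No j in the window works → until fails.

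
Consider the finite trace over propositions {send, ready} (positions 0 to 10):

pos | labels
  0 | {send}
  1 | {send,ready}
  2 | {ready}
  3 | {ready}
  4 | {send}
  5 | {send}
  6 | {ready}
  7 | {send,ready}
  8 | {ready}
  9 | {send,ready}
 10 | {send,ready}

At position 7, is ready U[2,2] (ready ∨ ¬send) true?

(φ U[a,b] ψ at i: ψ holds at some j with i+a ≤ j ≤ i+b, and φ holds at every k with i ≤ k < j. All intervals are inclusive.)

Need some j in [9,9] with (ready ∨ ¬send), and ready at every k in [7,j-1].
  j=9: (ready ∨ ¬send) holds; ready holds at every k in [7,8] → satisfied.

True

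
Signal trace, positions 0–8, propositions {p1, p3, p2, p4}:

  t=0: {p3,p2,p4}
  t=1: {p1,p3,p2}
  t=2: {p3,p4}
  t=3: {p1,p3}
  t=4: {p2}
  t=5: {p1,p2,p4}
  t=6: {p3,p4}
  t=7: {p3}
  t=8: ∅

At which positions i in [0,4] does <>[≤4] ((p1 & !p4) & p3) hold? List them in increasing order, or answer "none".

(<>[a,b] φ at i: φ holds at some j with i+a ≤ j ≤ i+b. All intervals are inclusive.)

Evaluate at each i in [0,4]:
  i=0: ✓ (witness j=1)
  i=1: ✓ (witness j=1)
  i=2: ✓ (witness j=3)
  i=3: ✓ (witness j=3)
  i=4: ✗ (none in [4,8])

0, 1, 2, 3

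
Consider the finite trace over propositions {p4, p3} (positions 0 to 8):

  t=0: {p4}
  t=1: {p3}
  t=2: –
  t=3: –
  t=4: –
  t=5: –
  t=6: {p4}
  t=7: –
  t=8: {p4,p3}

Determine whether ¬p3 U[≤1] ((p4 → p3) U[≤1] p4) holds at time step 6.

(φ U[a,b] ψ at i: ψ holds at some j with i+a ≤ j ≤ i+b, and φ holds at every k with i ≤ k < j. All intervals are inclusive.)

Yes

Need some j in [6,7] with ((p4 → p3) U[≤1] p4), and ¬p3 at every k in [6,j-1].
  j=6: ((p4 → p3) U[≤1] p4) holds; no prefix to check → satisfied.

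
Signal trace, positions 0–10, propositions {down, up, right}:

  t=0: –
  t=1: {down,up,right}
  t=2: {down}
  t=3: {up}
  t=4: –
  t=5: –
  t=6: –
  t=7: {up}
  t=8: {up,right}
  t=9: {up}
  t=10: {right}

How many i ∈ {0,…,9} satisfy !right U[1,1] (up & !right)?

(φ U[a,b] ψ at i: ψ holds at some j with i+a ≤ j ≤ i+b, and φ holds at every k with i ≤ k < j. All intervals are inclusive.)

Evaluate at each i in [0,9]:
  i=0: ✗ (no rhs in [1,1])
  i=1: ✗ (no rhs in [2,2])
  i=2: ✓ (rhs at j=3; lhs holds on [2,2])
  i=3: ✗ (no rhs in [4,4])
  i=4: ✗ (no rhs in [5,5])
  i=5: ✗ (no rhs in [6,6])
  i=6: ✓ (rhs at j=7; lhs holds on [6,6])
  i=7: ✗ (no rhs in [8,8])
  i=8: ✗ (lhs fails at k=8 before rhs at j=9)
  i=9: ✗ (no rhs in [10,10])
Positions where it holds: {2, 6} → 2.

2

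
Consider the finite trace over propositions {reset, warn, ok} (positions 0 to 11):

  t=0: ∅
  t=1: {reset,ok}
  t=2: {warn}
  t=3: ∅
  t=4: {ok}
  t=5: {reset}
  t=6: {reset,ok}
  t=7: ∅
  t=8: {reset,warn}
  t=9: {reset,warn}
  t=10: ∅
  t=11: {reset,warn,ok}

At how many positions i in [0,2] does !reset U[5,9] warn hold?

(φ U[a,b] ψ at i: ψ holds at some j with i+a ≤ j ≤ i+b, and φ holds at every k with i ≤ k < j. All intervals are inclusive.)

Evaluate at each i in [0,2]:
  i=0: ✗ (lhs fails at k=1 before rhs at j=8)
  i=1: ✗ (lhs fails at k=1 before rhs at j=8)
  i=2: ✗ (lhs fails at k=5 before rhs at j=8)
Positions where it holds: {} → 0.

0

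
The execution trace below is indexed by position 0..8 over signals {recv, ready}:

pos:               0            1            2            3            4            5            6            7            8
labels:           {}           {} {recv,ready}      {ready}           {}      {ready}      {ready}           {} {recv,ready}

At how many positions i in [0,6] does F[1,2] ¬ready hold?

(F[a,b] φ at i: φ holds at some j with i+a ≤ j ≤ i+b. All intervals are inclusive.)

5

Evaluate at each i in [0,6]:
  i=0: ✓ (witness j=1)
  i=1: ✗ (none in [2,3])
  i=2: ✓ (witness j=4)
  i=3: ✓ (witness j=4)
  i=4: ✗ (none in [5,6])
  i=5: ✓ (witness j=7)
  i=6: ✓ (witness j=7)
Positions where it holds: {0, 2, 3, 5, 6} → 5.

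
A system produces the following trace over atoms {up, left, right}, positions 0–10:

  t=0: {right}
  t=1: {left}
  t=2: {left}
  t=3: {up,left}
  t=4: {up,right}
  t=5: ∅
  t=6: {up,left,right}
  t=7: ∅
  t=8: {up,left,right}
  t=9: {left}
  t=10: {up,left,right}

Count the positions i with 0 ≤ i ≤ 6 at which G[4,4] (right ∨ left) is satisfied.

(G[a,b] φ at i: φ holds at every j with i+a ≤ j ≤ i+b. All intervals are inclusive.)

Evaluate at each i in [0,6]:
  i=0: ✓ (all of [4,4])
  i=1: ✗ (fails at j=5)
  i=2: ✓ (all of [6,6])
  i=3: ✗ (fails at j=7)
  i=4: ✓ (all of [8,8])
  i=5: ✓ (all of [9,9])
  i=6: ✓ (all of [10,10])
Positions where it holds: {0, 2, 4, 5, 6} → 5.

5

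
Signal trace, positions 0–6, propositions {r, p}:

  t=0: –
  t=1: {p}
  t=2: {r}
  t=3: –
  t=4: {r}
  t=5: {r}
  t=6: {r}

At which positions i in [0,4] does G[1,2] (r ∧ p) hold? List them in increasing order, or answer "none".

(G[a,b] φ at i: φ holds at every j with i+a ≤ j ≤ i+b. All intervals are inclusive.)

none

Evaluate at each i in [0,4]:
  i=0: ✗ (fails at j=1)
  i=1: ✗ (fails at j=2)
  i=2: ✗ (fails at j=3)
  i=3: ✗ (fails at j=4)
  i=4: ✗ (fails at j=5)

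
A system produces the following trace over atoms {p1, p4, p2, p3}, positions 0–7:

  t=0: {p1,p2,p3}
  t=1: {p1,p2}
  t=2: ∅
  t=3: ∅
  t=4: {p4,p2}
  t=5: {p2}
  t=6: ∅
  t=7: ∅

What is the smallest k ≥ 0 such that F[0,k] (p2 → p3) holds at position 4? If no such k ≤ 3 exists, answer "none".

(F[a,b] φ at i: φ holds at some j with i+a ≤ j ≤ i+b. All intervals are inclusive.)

2

Scan j = 4,5,… for (p2 → p3):
  j=4: fails
  j=5: fails
  j=6: holds
First hit at j=6, so smallest k = 6-4 = 2.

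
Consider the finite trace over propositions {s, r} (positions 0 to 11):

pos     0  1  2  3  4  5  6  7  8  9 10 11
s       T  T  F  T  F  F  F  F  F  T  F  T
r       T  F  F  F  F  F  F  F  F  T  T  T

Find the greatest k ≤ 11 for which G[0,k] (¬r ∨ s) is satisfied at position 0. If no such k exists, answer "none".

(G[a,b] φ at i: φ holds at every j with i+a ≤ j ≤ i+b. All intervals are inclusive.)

9

(¬r ∨ s) must hold from j=0 onward; find where it first fails.
  j=0: holds
  j=1: holds
  j=2: holds
  j=3: holds
  j=4: holds
  j=5: holds
  j=6: holds
  j=7: holds
  j=8: holds
  j=9: holds
  j=10: fails
Holds on [0,9], so largest k = 9.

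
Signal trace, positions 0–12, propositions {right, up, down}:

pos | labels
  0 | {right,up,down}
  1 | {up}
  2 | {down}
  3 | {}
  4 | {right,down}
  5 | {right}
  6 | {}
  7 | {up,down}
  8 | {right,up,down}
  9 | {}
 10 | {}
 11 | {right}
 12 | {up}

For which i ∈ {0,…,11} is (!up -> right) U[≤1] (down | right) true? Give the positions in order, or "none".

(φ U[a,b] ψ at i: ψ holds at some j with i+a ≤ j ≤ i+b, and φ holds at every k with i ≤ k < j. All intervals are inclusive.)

Evaluate at each i in [0,11]:
  i=0: ✓ (rhs at j=0)
  i=1: ✓ (rhs at j=2; lhs holds on [1,1])
  i=2: ✓ (rhs at j=2)
  i=3: ✗ (lhs fails at k=3 before rhs at j=4)
  i=4: ✓ (rhs at j=4)
  i=5: ✓ (rhs at j=5)
  i=6: ✗ (lhs fails at k=6 before rhs at j=7)
  i=7: ✓ (rhs at j=7)
  i=8: ✓ (rhs at j=8)
  i=9: ✗ (no rhs in [9,10])
  i=10: ✗ (lhs fails at k=10 before rhs at j=11)
  i=11: ✓ (rhs at j=11)

0, 1, 2, 4, 5, 7, 8, 11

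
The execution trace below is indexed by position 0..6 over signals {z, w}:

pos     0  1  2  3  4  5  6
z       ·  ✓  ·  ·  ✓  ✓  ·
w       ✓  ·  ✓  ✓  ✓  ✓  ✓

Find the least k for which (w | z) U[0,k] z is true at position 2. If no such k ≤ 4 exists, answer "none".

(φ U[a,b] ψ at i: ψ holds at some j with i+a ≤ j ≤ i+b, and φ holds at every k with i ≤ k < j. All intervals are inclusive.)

2

Need earliest j ≥ 2 with z, and (w | z) at every k in [2,j-1].
  j=2: rhs fails.
  j=3: rhs fails.
  j=4: rhs holds; lhs holds on [2,3]. k = 2.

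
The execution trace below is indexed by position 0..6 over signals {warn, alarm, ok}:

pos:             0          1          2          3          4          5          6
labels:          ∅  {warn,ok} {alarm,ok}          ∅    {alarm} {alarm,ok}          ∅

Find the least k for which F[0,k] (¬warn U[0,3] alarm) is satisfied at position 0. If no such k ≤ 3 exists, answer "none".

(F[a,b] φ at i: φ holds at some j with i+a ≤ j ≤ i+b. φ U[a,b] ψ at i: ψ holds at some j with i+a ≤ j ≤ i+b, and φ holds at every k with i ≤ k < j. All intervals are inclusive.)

2

Scan j = 0,1,… for (¬warn U[0,3] alarm):
  j=0: fails
  j=1: fails
  j=2: holds
First hit at j=2, so smallest k = 2-0 = 2.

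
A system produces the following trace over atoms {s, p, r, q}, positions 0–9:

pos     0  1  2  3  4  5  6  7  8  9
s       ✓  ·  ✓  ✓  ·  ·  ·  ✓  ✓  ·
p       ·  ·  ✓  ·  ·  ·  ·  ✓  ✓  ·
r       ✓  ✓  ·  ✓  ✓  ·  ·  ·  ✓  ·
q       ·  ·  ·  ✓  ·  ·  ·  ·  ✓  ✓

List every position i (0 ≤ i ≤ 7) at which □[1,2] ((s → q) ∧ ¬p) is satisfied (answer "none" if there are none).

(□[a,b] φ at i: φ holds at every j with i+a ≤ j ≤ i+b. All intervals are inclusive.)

Evaluate at each i in [0,7]:
  i=0: ✗ (fails at j=2)
  i=1: ✗ (fails at j=2)
  i=2: ✓ (all of [3,4])
  i=3: ✓ (all of [4,5])
  i=4: ✓ (all of [5,6])
  i=5: ✗ (fails at j=7)
  i=6: ✗ (fails at j=7)
  i=7: ✗ (fails at j=8)

2, 3, 4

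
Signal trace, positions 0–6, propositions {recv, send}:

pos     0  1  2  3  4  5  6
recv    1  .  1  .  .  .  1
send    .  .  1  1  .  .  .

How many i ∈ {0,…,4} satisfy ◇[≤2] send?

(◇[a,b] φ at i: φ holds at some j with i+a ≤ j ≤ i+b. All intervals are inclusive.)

4

Evaluate at each i in [0,4]:
  i=0: ✓ (witness j=2)
  i=1: ✓ (witness j=2)
  i=2: ✓ (witness j=2)
  i=3: ✓ (witness j=3)
  i=4: ✗ (none in [4,6])
Positions where it holds: {0, 1, 2, 3} → 4.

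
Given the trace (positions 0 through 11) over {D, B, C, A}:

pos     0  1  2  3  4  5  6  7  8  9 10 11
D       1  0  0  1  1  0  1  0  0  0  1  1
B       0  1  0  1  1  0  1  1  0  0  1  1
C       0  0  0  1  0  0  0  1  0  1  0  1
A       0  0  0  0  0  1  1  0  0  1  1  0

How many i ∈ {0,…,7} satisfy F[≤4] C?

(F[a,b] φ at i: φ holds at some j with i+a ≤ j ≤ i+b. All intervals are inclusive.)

8

Evaluate at each i in [0,7]:
  i=0: ✓ (witness j=3)
  i=1: ✓ (witness j=3)
  i=2: ✓ (witness j=3)
  i=3: ✓ (witness j=3)
  i=4: ✓ (witness j=7)
  i=5: ✓ (witness j=7)
  i=6: ✓ (witness j=7)
  i=7: ✓ (witness j=7)
Positions where it holds: {0, 1, 2, 3, 4, 5, 6, 7} → 8.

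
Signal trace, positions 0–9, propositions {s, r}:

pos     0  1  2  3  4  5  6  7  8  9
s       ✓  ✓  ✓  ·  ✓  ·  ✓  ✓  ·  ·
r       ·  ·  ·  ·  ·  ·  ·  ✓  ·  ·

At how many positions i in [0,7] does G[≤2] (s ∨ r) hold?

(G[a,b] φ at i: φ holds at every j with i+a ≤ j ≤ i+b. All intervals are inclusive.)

1

Evaluate at each i in [0,7]:
  i=0: ✓ (all of [0,2])
  i=1: ✗ (fails at j=3)
  i=2: ✗ (fails at j=3)
  i=3: ✗ (fails at j=3)
  i=4: ✗ (fails at j=5)
  i=5: ✗ (fails at j=5)
  i=6: ✗ (fails at j=8)
  i=7: ✗ (fails at j=8)
Positions where it holds: {0} → 1.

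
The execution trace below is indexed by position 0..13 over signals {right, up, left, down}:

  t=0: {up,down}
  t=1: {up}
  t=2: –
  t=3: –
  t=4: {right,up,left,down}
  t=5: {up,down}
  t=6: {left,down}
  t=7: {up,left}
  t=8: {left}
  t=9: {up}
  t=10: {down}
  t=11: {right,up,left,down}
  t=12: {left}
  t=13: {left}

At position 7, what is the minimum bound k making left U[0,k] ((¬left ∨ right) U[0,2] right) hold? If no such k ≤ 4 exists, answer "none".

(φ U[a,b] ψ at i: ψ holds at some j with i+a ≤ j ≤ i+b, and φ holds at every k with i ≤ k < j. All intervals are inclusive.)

2

Need earliest j ≥ 7 with ((¬left ∨ right) U[0,2] right), and left at every k in [7,j-1].
  j=7: rhs fails.
  j=8: rhs fails.
  j=9: rhs holds; lhs holds on [7,8]. k = 2.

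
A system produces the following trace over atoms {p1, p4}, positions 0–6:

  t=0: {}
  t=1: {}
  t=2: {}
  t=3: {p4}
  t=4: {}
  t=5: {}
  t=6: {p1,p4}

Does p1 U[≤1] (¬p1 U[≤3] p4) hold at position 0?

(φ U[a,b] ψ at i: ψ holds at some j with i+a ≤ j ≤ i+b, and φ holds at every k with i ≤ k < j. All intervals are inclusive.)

Need some j in [0,1] with (¬p1 U[≤3] p4), and p1 at every k in [0,j-1].
  j=0: (¬p1 U[≤3] p4) holds; no prefix to check → satisfied.

True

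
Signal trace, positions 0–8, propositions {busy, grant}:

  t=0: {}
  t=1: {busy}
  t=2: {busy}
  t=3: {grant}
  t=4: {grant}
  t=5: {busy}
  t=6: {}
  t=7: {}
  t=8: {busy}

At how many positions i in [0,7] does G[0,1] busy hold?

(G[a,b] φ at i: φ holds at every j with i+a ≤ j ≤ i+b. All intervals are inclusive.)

Evaluate at each i in [0,7]:
  i=0: ✗ (fails at j=0)
  i=1: ✓ (all of [1,2])
  i=2: ✗ (fails at j=3)
  i=3: ✗ (fails at j=3)
  i=4: ✗ (fails at j=4)
  i=5: ✗ (fails at j=6)
  i=6: ✗ (fails at j=6)
  i=7: ✗ (fails at j=7)
Positions where it holds: {1} → 1.

1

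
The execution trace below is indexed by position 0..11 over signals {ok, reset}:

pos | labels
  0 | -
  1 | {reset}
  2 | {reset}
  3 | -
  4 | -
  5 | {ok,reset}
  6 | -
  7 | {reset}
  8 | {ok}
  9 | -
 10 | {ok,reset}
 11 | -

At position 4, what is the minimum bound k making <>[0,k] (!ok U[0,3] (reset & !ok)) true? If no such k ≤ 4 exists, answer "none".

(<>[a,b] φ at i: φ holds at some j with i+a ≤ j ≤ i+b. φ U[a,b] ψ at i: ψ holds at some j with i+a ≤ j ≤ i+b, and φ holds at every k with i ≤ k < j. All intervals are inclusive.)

Scan j = 4,5,… for (!ok U[0,3] (reset & !ok)):
  j=4: fails
  j=5: fails
  j=6: holds
First hit at j=6, so smallest k = 6-4 = 2.

2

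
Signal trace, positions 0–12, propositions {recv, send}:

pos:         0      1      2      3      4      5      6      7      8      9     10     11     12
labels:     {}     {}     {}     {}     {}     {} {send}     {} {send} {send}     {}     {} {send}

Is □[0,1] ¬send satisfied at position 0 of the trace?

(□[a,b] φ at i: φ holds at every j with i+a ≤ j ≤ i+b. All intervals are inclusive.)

Holds

Check ¬send at every j in [0,1]:
  j=0: true
  j=1: true
All positions satisfy it → formula holds.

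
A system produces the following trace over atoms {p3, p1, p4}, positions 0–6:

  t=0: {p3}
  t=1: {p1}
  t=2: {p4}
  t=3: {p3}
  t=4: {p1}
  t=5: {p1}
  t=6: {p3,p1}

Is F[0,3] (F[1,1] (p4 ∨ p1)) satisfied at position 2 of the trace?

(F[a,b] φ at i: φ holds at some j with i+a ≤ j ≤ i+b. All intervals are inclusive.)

Check F[1,1] (p4 ∨ p1) at each j in [2,5]:
  j=2: fails (none in [3,3])
  j=3: holds (witness at 4)
  j=4: holds (witness at 5)
  j=5: holds (witness at 6)
Found at j=3 → formula holds.

Holds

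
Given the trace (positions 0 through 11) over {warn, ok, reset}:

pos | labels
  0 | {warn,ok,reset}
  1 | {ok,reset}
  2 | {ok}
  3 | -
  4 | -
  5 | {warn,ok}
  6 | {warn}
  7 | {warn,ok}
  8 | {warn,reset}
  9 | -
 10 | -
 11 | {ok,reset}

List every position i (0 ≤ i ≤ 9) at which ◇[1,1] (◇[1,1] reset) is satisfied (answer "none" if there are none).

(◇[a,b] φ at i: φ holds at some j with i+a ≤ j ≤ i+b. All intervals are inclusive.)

6, 9

Evaluate at each i in [0,9]:
  i=0: ✗ (none in [1,1])
  i=1: ✗ (none in [2,2])
  i=2: ✗ (none in [3,3])
  i=3: ✗ (none in [4,4])
  i=4: ✗ (none in [5,5])
  i=5: ✗ (none in [6,6])
  i=6: ✓ (witness j=7)
  i=7: ✗ (none in [8,8])
  i=8: ✗ (none in [9,9])
  i=9: ✓ (witness j=10)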